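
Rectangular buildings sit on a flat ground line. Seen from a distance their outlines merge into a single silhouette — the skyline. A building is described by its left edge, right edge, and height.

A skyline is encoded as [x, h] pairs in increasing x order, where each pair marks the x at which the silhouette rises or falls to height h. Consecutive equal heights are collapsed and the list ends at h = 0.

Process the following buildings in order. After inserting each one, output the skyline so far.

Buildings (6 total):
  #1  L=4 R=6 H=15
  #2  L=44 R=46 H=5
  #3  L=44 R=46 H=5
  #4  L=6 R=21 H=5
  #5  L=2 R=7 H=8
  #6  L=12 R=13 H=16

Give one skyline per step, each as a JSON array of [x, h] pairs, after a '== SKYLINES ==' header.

== SKYLINES ==
[[4,15],[6,0]]
[[4,15],[6,0],[44,5],[46,0]]
[[4,15],[6,0],[44,5],[46,0]]
[[4,15],[6,5],[21,0],[44,5],[46,0]]
[[2,8],[4,15],[6,8],[7,5],[21,0],[44,5],[46,0]]
[[2,8],[4,15],[6,8],[7,5],[12,16],[13,5],[21,0],[44,5],[46,0]]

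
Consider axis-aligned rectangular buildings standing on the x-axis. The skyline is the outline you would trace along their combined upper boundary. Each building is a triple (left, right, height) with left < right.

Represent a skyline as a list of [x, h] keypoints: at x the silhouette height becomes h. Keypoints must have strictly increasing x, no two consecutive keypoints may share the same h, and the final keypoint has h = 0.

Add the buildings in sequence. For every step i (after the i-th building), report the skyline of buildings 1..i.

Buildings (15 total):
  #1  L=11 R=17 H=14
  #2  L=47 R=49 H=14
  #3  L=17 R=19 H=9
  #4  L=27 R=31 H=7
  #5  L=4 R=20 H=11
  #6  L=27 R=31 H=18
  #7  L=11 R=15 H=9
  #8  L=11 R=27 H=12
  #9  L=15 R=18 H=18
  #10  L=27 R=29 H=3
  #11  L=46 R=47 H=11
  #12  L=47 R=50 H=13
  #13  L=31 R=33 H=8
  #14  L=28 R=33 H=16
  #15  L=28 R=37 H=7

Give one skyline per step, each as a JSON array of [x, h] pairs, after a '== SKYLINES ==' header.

== SKYLINES ==
[[11,14],[17,0]]
[[11,14],[17,0],[47,14],[49,0]]
[[11,14],[17,9],[19,0],[47,14],[49,0]]
[[11,14],[17,9],[19,0],[27,7],[31,0],[47,14],[49,0]]
[[4,11],[11,14],[17,11],[20,0],[27,7],[31,0],[47,14],[49,0]]
[[4,11],[11,14],[17,11],[20,0],[27,18],[31,0],[47,14],[49,0]]
[[4,11],[11,14],[17,11],[20,0],[27,18],[31,0],[47,14],[49,0]]
[[4,11],[11,14],[17,12],[27,18],[31,0],[47,14],[49,0]]
[[4,11],[11,14],[15,18],[18,12],[27,18],[31,0],[47,14],[49,0]]
[[4,11],[11,14],[15,18],[18,12],[27,18],[31,0],[47,14],[49,0]]
[[4,11],[11,14],[15,18],[18,12],[27,18],[31,0],[46,11],[47,14],[49,0]]
[[4,11],[11,14],[15,18],[18,12],[27,18],[31,0],[46,11],[47,14],[49,13],[50,0]]
[[4,11],[11,14],[15,18],[18,12],[27,18],[31,8],[33,0],[46,11],[47,14],[49,13],[50,0]]
[[4,11],[11,14],[15,18],[18,12],[27,18],[31,16],[33,0],[46,11],[47,14],[49,13],[50,0]]
[[4,11],[11,14],[15,18],[18,12],[27,18],[31,16],[33,7],[37,0],[46,11],[47,14],[49,13],[50,0]]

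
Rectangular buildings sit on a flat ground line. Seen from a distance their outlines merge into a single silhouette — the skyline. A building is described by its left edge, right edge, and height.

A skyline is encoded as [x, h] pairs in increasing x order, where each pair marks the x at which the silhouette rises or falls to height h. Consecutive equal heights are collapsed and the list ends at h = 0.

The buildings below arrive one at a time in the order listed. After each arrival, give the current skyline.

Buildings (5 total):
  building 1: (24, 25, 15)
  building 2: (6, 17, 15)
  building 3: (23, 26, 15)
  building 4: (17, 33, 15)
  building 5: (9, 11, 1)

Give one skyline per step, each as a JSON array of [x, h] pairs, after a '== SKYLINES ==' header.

== SKYLINES ==
[[24,15],[25,0]]
[[6,15],[17,0],[24,15],[25,0]]
[[6,15],[17,0],[23,15],[26,0]]
[[6,15],[33,0]]
[[6,15],[33,0]]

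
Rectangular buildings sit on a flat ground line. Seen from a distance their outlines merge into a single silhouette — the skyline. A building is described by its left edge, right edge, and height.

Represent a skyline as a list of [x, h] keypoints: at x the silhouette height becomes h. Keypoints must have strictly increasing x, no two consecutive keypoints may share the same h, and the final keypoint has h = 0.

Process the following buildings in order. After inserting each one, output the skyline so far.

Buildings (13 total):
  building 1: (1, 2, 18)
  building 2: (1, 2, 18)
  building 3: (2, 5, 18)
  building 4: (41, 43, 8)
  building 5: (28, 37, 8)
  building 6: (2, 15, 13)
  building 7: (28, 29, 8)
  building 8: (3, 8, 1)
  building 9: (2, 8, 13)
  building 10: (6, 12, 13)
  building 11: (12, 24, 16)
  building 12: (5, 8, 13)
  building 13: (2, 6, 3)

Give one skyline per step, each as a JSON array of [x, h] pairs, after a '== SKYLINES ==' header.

== SKYLINES ==
[[1,18],[2,0]]
[[1,18],[2,0]]
[[1,18],[5,0]]
[[1,18],[5,0],[41,8],[43,0]]
[[1,18],[5,0],[28,8],[37,0],[41,8],[43,0]]
[[1,18],[5,13],[15,0],[28,8],[37,0],[41,8],[43,0]]
[[1,18],[5,13],[15,0],[28,8],[37,0],[41,8],[43,0]]
[[1,18],[5,13],[15,0],[28,8],[37,0],[41,8],[43,0]]
[[1,18],[5,13],[15,0],[28,8],[37,0],[41,8],[43,0]]
[[1,18],[5,13],[15,0],[28,8],[37,0],[41,8],[43,0]]
[[1,18],[5,13],[12,16],[24,0],[28,8],[37,0],[41,8],[43,0]]
[[1,18],[5,13],[12,16],[24,0],[28,8],[37,0],[41,8],[43,0]]
[[1,18],[5,13],[12,16],[24,0],[28,8],[37,0],[41,8],[43,0]]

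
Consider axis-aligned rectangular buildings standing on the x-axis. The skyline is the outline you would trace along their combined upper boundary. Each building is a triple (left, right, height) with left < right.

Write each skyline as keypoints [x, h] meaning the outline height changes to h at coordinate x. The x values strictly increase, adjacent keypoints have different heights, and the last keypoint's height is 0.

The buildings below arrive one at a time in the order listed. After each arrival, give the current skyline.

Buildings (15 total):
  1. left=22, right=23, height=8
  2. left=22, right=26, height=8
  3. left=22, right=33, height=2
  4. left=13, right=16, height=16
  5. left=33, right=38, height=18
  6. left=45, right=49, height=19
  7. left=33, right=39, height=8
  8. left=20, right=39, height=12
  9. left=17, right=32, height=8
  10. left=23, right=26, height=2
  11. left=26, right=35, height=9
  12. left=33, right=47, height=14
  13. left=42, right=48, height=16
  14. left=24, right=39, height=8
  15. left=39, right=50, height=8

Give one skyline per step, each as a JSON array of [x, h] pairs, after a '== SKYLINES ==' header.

== SKYLINES ==
[[22,8],[23,0]]
[[22,8],[26,0]]
[[22,8],[26,2],[33,0]]
[[13,16],[16,0],[22,8],[26,2],[33,0]]
[[13,16],[16,0],[22,8],[26,2],[33,18],[38,0]]
[[13,16],[16,0],[22,8],[26,2],[33,18],[38,0],[45,19],[49,0]]
[[13,16],[16,0],[22,8],[26,2],[33,18],[38,8],[39,0],[45,19],[49,0]]
[[13,16],[16,0],[20,12],[33,18],[38,12],[39,0],[45,19],[49,0]]
[[13,16],[16,0],[17,8],[20,12],[33,18],[38,12],[39,0],[45,19],[49,0]]
[[13,16],[16,0],[17,8],[20,12],[33,18],[38,12],[39,0],[45,19],[49,0]]
[[13,16],[16,0],[17,8],[20,12],[33,18],[38,12],[39,0],[45,19],[49,0]]
[[13,16],[16,0],[17,8],[20,12],[33,18],[38,14],[45,19],[49,0]]
[[13,16],[16,0],[17,8],[20,12],[33,18],[38,14],[42,16],[45,19],[49,0]]
[[13,16],[16,0],[17,8],[20,12],[33,18],[38,14],[42,16],[45,19],[49,0]]
[[13,16],[16,0],[17,8],[20,12],[33,18],[38,14],[42,16],[45,19],[49,8],[50,0]]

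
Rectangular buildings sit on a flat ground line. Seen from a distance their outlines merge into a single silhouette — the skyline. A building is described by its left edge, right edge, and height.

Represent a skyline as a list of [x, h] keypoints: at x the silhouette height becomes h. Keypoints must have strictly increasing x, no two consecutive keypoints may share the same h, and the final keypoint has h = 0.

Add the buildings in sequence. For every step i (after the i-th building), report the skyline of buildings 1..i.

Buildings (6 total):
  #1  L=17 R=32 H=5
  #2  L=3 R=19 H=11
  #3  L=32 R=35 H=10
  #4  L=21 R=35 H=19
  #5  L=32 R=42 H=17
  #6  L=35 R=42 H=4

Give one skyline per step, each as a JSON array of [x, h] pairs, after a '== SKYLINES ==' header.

== SKYLINES ==
[[17,5],[32,0]]
[[3,11],[19,5],[32,0]]
[[3,11],[19,5],[32,10],[35,0]]
[[3,11],[19,5],[21,19],[35,0]]
[[3,11],[19,5],[21,19],[35,17],[42,0]]
[[3,11],[19,5],[21,19],[35,17],[42,0]]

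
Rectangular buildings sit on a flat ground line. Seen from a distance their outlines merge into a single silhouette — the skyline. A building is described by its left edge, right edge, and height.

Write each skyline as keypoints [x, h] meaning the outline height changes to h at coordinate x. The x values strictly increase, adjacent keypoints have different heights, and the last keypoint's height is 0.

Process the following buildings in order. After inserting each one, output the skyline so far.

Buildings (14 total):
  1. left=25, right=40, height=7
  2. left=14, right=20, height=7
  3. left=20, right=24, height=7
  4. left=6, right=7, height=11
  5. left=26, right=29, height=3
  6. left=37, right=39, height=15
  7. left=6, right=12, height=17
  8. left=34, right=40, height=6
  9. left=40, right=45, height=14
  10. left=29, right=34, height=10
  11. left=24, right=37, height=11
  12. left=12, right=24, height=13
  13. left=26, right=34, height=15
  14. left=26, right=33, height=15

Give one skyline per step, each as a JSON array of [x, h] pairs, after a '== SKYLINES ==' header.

== SKYLINES ==
[[25,7],[40,0]]
[[14,7],[20,0],[25,7],[40,0]]
[[14,7],[24,0],[25,7],[40,0]]
[[6,11],[7,0],[14,7],[24,0],[25,7],[40,0]]
[[6,11],[7,0],[14,7],[24,0],[25,7],[40,0]]
[[6,11],[7,0],[14,7],[24,0],[25,7],[37,15],[39,7],[40,0]]
[[6,17],[12,0],[14,7],[24,0],[25,7],[37,15],[39,7],[40,0]]
[[6,17],[12,0],[14,7],[24,0],[25,7],[37,15],[39,7],[40,0]]
[[6,17],[12,0],[14,7],[24,0],[25,7],[37,15],[39,7],[40,14],[45,0]]
[[6,17],[12,0],[14,7],[24,0],[25,7],[29,10],[34,7],[37,15],[39,7],[40,14],[45,0]]
[[6,17],[12,0],[14,7],[24,11],[37,15],[39,7],[40,14],[45,0]]
[[6,17],[12,13],[24,11],[37,15],[39,7],[40,14],[45,0]]
[[6,17],[12,13],[24,11],[26,15],[34,11],[37,15],[39,7],[40,14],[45,0]]
[[6,17],[12,13],[24,11],[26,15],[34,11],[37,15],[39,7],[40,14],[45,0]]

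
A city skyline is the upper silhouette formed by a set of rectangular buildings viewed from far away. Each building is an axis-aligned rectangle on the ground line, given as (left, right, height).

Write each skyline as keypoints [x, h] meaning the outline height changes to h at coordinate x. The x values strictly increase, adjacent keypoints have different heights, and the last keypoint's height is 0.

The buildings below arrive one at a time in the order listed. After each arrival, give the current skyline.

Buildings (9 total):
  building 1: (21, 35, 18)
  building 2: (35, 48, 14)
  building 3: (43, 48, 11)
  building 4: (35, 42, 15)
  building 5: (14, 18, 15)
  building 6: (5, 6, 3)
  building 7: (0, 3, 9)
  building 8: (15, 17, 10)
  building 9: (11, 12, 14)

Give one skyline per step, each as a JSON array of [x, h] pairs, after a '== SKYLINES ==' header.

== SKYLINES ==
[[21,18],[35,0]]
[[21,18],[35,14],[48,0]]
[[21,18],[35,14],[48,0]]
[[21,18],[35,15],[42,14],[48,0]]
[[14,15],[18,0],[21,18],[35,15],[42,14],[48,0]]
[[5,3],[6,0],[14,15],[18,0],[21,18],[35,15],[42,14],[48,0]]
[[0,9],[3,0],[5,3],[6,0],[14,15],[18,0],[21,18],[35,15],[42,14],[48,0]]
[[0,9],[3,0],[5,3],[6,0],[14,15],[18,0],[21,18],[35,15],[42,14],[48,0]]
[[0,9],[3,0],[5,3],[6,0],[11,14],[12,0],[14,15],[18,0],[21,18],[35,15],[42,14],[48,0]]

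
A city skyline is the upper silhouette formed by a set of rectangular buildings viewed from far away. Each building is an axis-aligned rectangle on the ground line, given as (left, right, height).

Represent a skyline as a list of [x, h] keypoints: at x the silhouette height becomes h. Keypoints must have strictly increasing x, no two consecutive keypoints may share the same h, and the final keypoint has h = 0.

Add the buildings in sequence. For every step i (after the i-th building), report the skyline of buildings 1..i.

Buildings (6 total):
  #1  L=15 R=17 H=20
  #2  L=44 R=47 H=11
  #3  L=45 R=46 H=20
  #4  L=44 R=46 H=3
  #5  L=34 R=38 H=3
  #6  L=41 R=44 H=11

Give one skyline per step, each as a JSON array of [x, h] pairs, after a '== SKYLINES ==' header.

== SKYLINES ==
[[15,20],[17,0]]
[[15,20],[17,0],[44,11],[47,0]]
[[15,20],[17,0],[44,11],[45,20],[46,11],[47,0]]
[[15,20],[17,0],[44,11],[45,20],[46,11],[47,0]]
[[15,20],[17,0],[34,3],[38,0],[44,11],[45,20],[46,11],[47,0]]
[[15,20],[17,0],[34,3],[38,0],[41,11],[45,20],[46,11],[47,0]]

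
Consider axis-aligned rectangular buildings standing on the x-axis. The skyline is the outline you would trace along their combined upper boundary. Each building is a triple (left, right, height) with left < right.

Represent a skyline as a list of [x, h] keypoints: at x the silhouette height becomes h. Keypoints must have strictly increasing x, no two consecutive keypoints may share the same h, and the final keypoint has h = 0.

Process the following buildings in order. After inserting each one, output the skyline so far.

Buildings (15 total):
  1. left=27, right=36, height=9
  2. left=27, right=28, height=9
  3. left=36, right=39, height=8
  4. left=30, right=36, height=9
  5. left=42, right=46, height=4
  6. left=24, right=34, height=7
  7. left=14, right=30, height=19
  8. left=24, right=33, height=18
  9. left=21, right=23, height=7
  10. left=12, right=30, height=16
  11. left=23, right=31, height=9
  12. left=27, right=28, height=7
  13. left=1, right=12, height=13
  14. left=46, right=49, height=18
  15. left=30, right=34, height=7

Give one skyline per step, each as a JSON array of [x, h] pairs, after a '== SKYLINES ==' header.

== SKYLINES ==
[[27,9],[36,0]]
[[27,9],[36,0]]
[[27,9],[36,8],[39,0]]
[[27,9],[36,8],[39,0]]
[[27,9],[36,8],[39,0],[42,4],[46,0]]
[[24,7],[27,9],[36,8],[39,0],[42,4],[46,0]]
[[14,19],[30,9],[36,8],[39,0],[42,4],[46,0]]
[[14,19],[30,18],[33,9],[36,8],[39,0],[42,4],[46,0]]
[[14,19],[30,18],[33,9],[36,8],[39,0],[42,4],[46,0]]
[[12,16],[14,19],[30,18],[33,9],[36,8],[39,0],[42,4],[46,0]]
[[12,16],[14,19],[30,18],[33,9],[36,8],[39,0],[42,4],[46,0]]
[[12,16],[14,19],[30,18],[33,9],[36,8],[39,0],[42,4],[46,0]]
[[1,13],[12,16],[14,19],[30,18],[33,9],[36,8],[39,0],[42,4],[46,0]]
[[1,13],[12,16],[14,19],[30,18],[33,9],[36,8],[39,0],[42,4],[46,18],[49,0]]
[[1,13],[12,16],[14,19],[30,18],[33,9],[36,8],[39,0],[42,4],[46,18],[49,0]]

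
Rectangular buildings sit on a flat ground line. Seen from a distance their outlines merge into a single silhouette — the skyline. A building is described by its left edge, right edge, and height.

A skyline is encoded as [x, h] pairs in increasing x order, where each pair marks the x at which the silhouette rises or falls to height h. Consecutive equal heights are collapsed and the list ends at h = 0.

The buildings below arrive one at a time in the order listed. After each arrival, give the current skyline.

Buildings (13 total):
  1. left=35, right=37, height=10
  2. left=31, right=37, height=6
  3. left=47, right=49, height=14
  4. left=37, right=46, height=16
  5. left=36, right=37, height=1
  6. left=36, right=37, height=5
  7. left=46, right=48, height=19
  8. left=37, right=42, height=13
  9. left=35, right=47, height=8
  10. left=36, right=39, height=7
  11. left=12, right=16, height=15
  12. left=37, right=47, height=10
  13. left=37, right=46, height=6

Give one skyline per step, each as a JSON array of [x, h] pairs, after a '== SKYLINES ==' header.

== SKYLINES ==
[[35,10],[37,0]]
[[31,6],[35,10],[37,0]]
[[31,6],[35,10],[37,0],[47,14],[49,0]]
[[31,6],[35,10],[37,16],[46,0],[47,14],[49,0]]
[[31,6],[35,10],[37,16],[46,0],[47,14],[49,0]]
[[31,6],[35,10],[37,16],[46,0],[47,14],[49,0]]
[[31,6],[35,10],[37,16],[46,19],[48,14],[49,0]]
[[31,6],[35,10],[37,16],[46,19],[48,14],[49,0]]
[[31,6],[35,10],[37,16],[46,19],[48,14],[49,0]]
[[31,6],[35,10],[37,16],[46,19],[48,14],[49,0]]
[[12,15],[16,0],[31,6],[35,10],[37,16],[46,19],[48,14],[49,0]]
[[12,15],[16,0],[31,6],[35,10],[37,16],[46,19],[48,14],[49,0]]
[[12,15],[16,0],[31,6],[35,10],[37,16],[46,19],[48,14],[49,0]]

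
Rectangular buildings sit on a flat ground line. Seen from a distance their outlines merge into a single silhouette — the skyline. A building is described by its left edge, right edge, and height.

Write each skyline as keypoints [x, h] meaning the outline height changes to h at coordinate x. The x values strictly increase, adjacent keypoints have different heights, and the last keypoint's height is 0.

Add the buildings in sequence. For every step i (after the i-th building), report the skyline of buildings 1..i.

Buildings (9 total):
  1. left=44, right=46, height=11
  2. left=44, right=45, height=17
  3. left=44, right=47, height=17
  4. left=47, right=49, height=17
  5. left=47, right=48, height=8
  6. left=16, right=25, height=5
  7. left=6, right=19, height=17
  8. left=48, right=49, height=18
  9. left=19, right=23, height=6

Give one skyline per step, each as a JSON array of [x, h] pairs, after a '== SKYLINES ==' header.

== SKYLINES ==
[[44,11],[46,0]]
[[44,17],[45,11],[46,0]]
[[44,17],[47,0]]
[[44,17],[49,0]]
[[44,17],[49,0]]
[[16,5],[25,0],[44,17],[49,0]]
[[6,17],[19,5],[25,0],[44,17],[49,0]]
[[6,17],[19,5],[25,0],[44,17],[48,18],[49,0]]
[[6,17],[19,6],[23,5],[25,0],[44,17],[48,18],[49,0]]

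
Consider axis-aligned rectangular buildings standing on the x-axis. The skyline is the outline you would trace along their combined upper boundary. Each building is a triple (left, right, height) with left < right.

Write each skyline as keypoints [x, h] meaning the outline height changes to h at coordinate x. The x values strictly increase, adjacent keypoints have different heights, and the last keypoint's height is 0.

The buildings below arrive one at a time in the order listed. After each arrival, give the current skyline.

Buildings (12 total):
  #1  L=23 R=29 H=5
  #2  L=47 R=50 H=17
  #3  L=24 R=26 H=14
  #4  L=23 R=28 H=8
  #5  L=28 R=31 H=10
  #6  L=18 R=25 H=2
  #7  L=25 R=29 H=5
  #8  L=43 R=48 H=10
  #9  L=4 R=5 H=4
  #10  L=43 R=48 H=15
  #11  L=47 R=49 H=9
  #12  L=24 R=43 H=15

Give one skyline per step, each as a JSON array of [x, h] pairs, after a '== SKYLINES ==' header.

== SKYLINES ==
[[23,5],[29,0]]
[[23,5],[29,0],[47,17],[50,0]]
[[23,5],[24,14],[26,5],[29,0],[47,17],[50,0]]
[[23,8],[24,14],[26,8],[28,5],[29,0],[47,17],[50,0]]
[[23,8],[24,14],[26,8],[28,10],[31,0],[47,17],[50,0]]
[[18,2],[23,8],[24,14],[26,8],[28,10],[31,0],[47,17],[50,0]]
[[18,2],[23,8],[24,14],[26,8],[28,10],[31,0],[47,17],[50,0]]
[[18,2],[23,8],[24,14],[26,8],[28,10],[31,0],[43,10],[47,17],[50,0]]
[[4,4],[5,0],[18,2],[23,8],[24,14],[26,8],[28,10],[31,0],[43,10],[47,17],[50,0]]
[[4,4],[5,0],[18,2],[23,8],[24,14],[26,8],[28,10],[31,0],[43,15],[47,17],[50,0]]
[[4,4],[5,0],[18,2],[23,8],[24,14],[26,8],[28,10],[31,0],[43,15],[47,17],[50,0]]
[[4,4],[5,0],[18,2],[23,8],[24,15],[47,17],[50,0]]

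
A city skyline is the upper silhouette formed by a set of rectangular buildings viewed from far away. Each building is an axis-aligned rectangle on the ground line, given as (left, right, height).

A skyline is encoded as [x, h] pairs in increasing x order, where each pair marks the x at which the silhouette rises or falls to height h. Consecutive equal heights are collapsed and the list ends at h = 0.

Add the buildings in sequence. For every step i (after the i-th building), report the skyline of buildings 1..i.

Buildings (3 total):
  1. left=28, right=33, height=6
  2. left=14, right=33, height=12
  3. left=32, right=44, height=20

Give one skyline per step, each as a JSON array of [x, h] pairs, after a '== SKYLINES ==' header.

== SKYLINES ==
[[28,6],[33,0]]
[[14,12],[33,0]]
[[14,12],[32,20],[44,0]]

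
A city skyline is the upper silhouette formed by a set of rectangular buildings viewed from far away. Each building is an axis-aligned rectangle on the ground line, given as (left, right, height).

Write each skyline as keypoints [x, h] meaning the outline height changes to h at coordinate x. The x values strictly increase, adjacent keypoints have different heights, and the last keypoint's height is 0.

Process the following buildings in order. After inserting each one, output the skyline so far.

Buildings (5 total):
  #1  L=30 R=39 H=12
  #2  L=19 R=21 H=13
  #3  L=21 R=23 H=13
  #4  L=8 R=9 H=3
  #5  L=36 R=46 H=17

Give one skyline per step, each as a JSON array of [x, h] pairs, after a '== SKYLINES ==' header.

== SKYLINES ==
[[30,12],[39,0]]
[[19,13],[21,0],[30,12],[39,0]]
[[19,13],[23,0],[30,12],[39,0]]
[[8,3],[9,0],[19,13],[23,0],[30,12],[39,0]]
[[8,3],[9,0],[19,13],[23,0],[30,12],[36,17],[46,0]]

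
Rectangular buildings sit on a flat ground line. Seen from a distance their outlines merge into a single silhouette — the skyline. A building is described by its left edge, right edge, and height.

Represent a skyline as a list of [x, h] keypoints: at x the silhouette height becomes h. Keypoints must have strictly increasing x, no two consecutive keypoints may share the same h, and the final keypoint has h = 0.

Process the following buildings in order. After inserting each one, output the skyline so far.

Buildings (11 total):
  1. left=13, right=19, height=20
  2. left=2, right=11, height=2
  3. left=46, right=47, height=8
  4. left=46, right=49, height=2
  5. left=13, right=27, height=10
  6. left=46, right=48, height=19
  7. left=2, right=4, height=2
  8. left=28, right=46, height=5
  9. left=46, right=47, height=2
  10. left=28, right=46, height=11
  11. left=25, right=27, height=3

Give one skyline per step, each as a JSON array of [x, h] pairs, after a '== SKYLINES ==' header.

== SKYLINES ==
[[13,20],[19,0]]
[[2,2],[11,0],[13,20],[19,0]]
[[2,2],[11,0],[13,20],[19,0],[46,8],[47,0]]
[[2,2],[11,0],[13,20],[19,0],[46,8],[47,2],[49,0]]
[[2,2],[11,0],[13,20],[19,10],[27,0],[46,8],[47,2],[49,0]]
[[2,2],[11,0],[13,20],[19,10],[27,0],[46,19],[48,2],[49,0]]
[[2,2],[11,0],[13,20],[19,10],[27,0],[46,19],[48,2],[49,0]]
[[2,2],[11,0],[13,20],[19,10],[27,0],[28,5],[46,19],[48,2],[49,0]]
[[2,2],[11,0],[13,20],[19,10],[27,0],[28,5],[46,19],[48,2],[49,0]]
[[2,2],[11,0],[13,20],[19,10],[27,0],[28,11],[46,19],[48,2],[49,0]]
[[2,2],[11,0],[13,20],[19,10],[27,0],[28,11],[46,19],[48,2],[49,0]]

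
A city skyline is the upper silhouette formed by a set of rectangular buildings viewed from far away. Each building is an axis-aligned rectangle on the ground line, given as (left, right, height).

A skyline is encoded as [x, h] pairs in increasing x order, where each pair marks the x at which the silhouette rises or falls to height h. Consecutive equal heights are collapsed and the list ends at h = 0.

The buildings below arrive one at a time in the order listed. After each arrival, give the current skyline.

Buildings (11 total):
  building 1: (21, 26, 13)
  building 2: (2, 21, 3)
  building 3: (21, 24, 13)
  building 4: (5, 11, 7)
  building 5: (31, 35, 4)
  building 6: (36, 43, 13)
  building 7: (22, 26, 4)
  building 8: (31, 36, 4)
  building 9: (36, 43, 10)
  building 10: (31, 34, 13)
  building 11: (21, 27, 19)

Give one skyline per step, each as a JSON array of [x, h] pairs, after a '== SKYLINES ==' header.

== SKYLINES ==
[[21,13],[26,0]]
[[2,3],[21,13],[26,0]]
[[2,3],[21,13],[26,0]]
[[2,3],[5,7],[11,3],[21,13],[26,0]]
[[2,3],[5,7],[11,3],[21,13],[26,0],[31,4],[35,0]]
[[2,3],[5,7],[11,3],[21,13],[26,0],[31,4],[35,0],[36,13],[43,0]]
[[2,3],[5,7],[11,3],[21,13],[26,0],[31,4],[35,0],[36,13],[43,0]]
[[2,3],[5,7],[11,3],[21,13],[26,0],[31,4],[36,13],[43,0]]
[[2,3],[5,7],[11,3],[21,13],[26,0],[31,4],[36,13],[43,0]]
[[2,3],[5,7],[11,3],[21,13],[26,0],[31,13],[34,4],[36,13],[43,0]]
[[2,3],[5,7],[11,3],[21,19],[27,0],[31,13],[34,4],[36,13],[43,0]]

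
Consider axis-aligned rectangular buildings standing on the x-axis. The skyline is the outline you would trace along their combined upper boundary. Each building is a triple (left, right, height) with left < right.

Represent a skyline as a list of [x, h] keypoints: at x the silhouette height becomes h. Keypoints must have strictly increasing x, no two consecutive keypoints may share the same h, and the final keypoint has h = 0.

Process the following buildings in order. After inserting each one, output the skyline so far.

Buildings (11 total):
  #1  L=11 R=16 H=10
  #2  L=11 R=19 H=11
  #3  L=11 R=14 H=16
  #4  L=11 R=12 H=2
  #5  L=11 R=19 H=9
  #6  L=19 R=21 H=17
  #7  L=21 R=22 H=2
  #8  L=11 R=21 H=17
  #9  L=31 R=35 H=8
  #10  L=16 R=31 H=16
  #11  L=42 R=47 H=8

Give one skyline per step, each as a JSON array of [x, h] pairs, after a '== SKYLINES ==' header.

== SKYLINES ==
[[11,10],[16,0]]
[[11,11],[19,0]]
[[11,16],[14,11],[19,0]]
[[11,16],[14,11],[19,0]]
[[11,16],[14,11],[19,0]]
[[11,16],[14,11],[19,17],[21,0]]
[[11,16],[14,11],[19,17],[21,2],[22,0]]
[[11,17],[21,2],[22,0]]
[[11,17],[21,2],[22,0],[31,8],[35,0]]
[[11,17],[21,16],[31,8],[35,0]]
[[11,17],[21,16],[31,8],[35,0],[42,8],[47,0]]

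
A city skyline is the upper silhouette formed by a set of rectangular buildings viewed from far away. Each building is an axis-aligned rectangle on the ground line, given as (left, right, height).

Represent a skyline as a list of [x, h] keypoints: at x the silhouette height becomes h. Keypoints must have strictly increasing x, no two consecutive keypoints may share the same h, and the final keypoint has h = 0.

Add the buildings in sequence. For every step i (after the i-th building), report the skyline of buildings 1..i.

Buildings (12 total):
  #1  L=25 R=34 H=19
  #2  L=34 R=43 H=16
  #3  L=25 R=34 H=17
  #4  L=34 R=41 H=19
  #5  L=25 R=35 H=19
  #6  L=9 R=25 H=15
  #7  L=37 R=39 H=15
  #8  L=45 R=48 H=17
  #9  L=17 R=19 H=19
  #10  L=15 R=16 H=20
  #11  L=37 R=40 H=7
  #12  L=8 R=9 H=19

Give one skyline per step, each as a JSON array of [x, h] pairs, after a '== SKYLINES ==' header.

== SKYLINES ==
[[25,19],[34,0]]
[[25,19],[34,16],[43,0]]
[[25,19],[34,16],[43,0]]
[[25,19],[41,16],[43,0]]
[[25,19],[41,16],[43,0]]
[[9,15],[25,19],[41,16],[43,0]]
[[9,15],[25,19],[41,16],[43,0]]
[[9,15],[25,19],[41,16],[43,0],[45,17],[48,0]]
[[9,15],[17,19],[19,15],[25,19],[41,16],[43,0],[45,17],[48,0]]
[[9,15],[15,20],[16,15],[17,19],[19,15],[25,19],[41,16],[43,0],[45,17],[48,0]]
[[9,15],[15,20],[16,15],[17,19],[19,15],[25,19],[41,16],[43,0],[45,17],[48,0]]
[[8,19],[9,15],[15,20],[16,15],[17,19],[19,15],[25,19],[41,16],[43,0],[45,17],[48,0]]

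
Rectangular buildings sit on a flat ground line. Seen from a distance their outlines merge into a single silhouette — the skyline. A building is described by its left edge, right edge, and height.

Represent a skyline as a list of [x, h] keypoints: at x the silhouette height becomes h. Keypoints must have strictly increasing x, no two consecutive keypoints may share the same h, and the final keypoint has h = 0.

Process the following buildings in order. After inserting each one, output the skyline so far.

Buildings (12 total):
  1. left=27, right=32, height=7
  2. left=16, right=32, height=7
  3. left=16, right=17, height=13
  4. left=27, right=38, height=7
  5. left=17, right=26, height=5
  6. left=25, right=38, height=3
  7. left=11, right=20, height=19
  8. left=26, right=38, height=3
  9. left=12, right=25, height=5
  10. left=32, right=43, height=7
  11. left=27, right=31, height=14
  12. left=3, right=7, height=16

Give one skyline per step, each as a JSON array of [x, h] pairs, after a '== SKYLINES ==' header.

== SKYLINES ==
[[27,7],[32,0]]
[[16,7],[32,0]]
[[16,13],[17,7],[32,0]]
[[16,13],[17,7],[38,0]]
[[16,13],[17,7],[38,0]]
[[16,13],[17,7],[38,0]]
[[11,19],[20,7],[38,0]]
[[11,19],[20,7],[38,0]]
[[11,19],[20,7],[38,0]]
[[11,19],[20,7],[43,0]]
[[11,19],[20,7],[27,14],[31,7],[43,0]]
[[3,16],[7,0],[11,19],[20,7],[27,14],[31,7],[43,0]]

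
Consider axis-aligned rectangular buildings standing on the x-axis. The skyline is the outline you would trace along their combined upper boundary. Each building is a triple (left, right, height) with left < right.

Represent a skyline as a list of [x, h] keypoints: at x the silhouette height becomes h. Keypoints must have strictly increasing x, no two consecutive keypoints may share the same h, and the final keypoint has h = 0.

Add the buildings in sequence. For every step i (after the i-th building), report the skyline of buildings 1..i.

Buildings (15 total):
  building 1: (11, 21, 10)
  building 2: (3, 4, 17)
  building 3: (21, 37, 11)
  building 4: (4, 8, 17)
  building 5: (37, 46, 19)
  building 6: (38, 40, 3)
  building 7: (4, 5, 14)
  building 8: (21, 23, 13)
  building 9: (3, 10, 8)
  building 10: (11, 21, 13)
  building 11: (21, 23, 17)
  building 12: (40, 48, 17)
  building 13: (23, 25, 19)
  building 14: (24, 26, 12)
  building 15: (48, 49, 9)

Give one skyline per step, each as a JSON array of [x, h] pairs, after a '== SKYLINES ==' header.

== SKYLINES ==
[[11,10],[21,0]]
[[3,17],[4,0],[11,10],[21,0]]
[[3,17],[4,0],[11,10],[21,11],[37,0]]
[[3,17],[8,0],[11,10],[21,11],[37,0]]
[[3,17],[8,0],[11,10],[21,11],[37,19],[46,0]]
[[3,17],[8,0],[11,10],[21,11],[37,19],[46,0]]
[[3,17],[8,0],[11,10],[21,11],[37,19],[46,0]]
[[3,17],[8,0],[11,10],[21,13],[23,11],[37,19],[46,0]]
[[3,17],[8,8],[10,0],[11,10],[21,13],[23,11],[37,19],[46,0]]
[[3,17],[8,8],[10,0],[11,13],[23,11],[37,19],[46,0]]
[[3,17],[8,8],[10,0],[11,13],[21,17],[23,11],[37,19],[46,0]]
[[3,17],[8,8],[10,0],[11,13],[21,17],[23,11],[37,19],[46,17],[48,0]]
[[3,17],[8,8],[10,0],[11,13],[21,17],[23,19],[25,11],[37,19],[46,17],[48,0]]
[[3,17],[8,8],[10,0],[11,13],[21,17],[23,19],[25,12],[26,11],[37,19],[46,17],[48,0]]
[[3,17],[8,8],[10,0],[11,13],[21,17],[23,19],[25,12],[26,11],[37,19],[46,17],[48,9],[49,0]]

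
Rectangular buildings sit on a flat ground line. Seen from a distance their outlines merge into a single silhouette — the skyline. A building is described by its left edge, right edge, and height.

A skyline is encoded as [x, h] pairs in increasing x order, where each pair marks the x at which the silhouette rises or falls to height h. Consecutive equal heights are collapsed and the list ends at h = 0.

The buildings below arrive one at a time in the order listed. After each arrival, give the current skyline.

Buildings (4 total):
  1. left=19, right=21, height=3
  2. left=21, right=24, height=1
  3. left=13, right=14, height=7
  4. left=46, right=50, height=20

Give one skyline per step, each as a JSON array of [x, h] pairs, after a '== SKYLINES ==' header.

== SKYLINES ==
[[19,3],[21,0]]
[[19,3],[21,1],[24,0]]
[[13,7],[14,0],[19,3],[21,1],[24,0]]
[[13,7],[14,0],[19,3],[21,1],[24,0],[46,20],[50,0]]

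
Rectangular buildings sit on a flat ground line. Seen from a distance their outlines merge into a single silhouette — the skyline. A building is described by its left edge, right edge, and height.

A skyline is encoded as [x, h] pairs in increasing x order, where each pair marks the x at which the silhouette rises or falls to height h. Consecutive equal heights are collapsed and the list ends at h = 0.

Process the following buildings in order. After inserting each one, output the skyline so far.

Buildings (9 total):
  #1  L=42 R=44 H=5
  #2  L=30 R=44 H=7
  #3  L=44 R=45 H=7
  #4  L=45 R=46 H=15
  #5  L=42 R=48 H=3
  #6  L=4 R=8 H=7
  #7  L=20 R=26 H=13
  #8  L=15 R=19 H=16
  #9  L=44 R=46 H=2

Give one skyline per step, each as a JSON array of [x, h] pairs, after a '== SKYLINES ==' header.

== SKYLINES ==
[[42,5],[44,0]]
[[30,7],[44,0]]
[[30,7],[45,0]]
[[30,7],[45,15],[46,0]]
[[30,7],[45,15],[46,3],[48,0]]
[[4,7],[8,0],[30,7],[45,15],[46,3],[48,0]]
[[4,7],[8,0],[20,13],[26,0],[30,7],[45,15],[46,3],[48,0]]
[[4,7],[8,0],[15,16],[19,0],[20,13],[26,0],[30,7],[45,15],[46,3],[48,0]]
[[4,7],[8,0],[15,16],[19,0],[20,13],[26,0],[30,7],[45,15],[46,3],[48,0]]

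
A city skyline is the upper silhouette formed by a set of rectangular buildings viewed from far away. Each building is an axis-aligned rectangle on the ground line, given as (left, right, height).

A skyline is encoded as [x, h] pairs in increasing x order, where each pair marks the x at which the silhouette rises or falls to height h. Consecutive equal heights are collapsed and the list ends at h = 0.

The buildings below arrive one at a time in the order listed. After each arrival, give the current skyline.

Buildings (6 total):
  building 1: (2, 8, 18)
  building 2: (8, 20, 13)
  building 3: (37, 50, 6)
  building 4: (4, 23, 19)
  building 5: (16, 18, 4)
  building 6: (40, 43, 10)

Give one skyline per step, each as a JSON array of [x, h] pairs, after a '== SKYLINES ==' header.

== SKYLINES ==
[[2,18],[8,0]]
[[2,18],[8,13],[20,0]]
[[2,18],[8,13],[20,0],[37,6],[50,0]]
[[2,18],[4,19],[23,0],[37,6],[50,0]]
[[2,18],[4,19],[23,0],[37,6],[50,0]]
[[2,18],[4,19],[23,0],[37,6],[40,10],[43,6],[50,0]]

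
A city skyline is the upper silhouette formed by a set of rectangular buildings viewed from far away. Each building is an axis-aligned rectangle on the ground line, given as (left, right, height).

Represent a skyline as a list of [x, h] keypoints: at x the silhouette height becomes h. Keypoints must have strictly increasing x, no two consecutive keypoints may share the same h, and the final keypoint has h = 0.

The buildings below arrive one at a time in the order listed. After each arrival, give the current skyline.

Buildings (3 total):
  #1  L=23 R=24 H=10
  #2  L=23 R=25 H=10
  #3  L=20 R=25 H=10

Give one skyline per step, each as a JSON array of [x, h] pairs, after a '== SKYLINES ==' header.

== SKYLINES ==
[[23,10],[24,0]]
[[23,10],[25,0]]
[[20,10],[25,0]]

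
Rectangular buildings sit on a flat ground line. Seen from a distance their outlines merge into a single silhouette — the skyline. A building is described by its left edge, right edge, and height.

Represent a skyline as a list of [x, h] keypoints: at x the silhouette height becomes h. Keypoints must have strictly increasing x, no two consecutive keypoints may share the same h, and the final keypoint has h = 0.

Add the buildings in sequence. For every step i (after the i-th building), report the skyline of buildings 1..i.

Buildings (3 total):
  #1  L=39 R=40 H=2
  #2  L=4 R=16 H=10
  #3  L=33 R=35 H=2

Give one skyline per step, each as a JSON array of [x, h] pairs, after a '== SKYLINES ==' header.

== SKYLINES ==
[[39,2],[40,0]]
[[4,10],[16,0],[39,2],[40,0]]
[[4,10],[16,0],[33,2],[35,0],[39,2],[40,0]]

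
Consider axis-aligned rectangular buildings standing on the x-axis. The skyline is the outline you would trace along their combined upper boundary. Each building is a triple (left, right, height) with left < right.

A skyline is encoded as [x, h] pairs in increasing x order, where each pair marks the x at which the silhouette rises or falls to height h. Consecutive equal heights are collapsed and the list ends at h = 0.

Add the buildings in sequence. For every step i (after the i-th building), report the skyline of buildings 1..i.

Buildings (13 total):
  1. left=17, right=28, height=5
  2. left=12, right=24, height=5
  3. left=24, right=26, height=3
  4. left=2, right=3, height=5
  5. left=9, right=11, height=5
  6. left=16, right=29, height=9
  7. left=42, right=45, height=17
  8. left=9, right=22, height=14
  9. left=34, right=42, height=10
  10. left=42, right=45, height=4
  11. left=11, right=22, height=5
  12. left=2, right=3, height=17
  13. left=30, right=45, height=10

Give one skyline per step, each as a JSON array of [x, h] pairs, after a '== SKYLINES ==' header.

== SKYLINES ==
[[17,5],[28,0]]
[[12,5],[28,0]]
[[12,5],[28,0]]
[[2,5],[3,0],[12,5],[28,0]]
[[2,5],[3,0],[9,5],[11,0],[12,5],[28,0]]
[[2,5],[3,0],[9,5],[11,0],[12,5],[16,9],[29,0]]
[[2,5],[3,0],[9,5],[11,0],[12,5],[16,9],[29,0],[42,17],[45,0]]
[[2,5],[3,0],[9,14],[22,9],[29,0],[42,17],[45,0]]
[[2,5],[3,0],[9,14],[22,9],[29,0],[34,10],[42,17],[45,0]]
[[2,5],[3,0],[9,14],[22,9],[29,0],[34,10],[42,17],[45,0]]
[[2,5],[3,0],[9,14],[22,9],[29,0],[34,10],[42,17],[45,0]]
[[2,17],[3,0],[9,14],[22,9],[29,0],[34,10],[42,17],[45,0]]
[[2,17],[3,0],[9,14],[22,9],[29,0],[30,10],[42,17],[45,0]]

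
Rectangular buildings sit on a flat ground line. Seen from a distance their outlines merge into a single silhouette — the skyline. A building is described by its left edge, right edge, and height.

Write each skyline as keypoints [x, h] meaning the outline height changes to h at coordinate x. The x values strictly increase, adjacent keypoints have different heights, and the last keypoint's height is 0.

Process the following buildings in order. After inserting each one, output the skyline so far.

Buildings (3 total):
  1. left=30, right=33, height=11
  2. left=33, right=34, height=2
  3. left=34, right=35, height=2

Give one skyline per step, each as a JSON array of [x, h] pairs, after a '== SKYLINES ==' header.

== SKYLINES ==
[[30,11],[33,0]]
[[30,11],[33,2],[34,0]]
[[30,11],[33,2],[35,0]]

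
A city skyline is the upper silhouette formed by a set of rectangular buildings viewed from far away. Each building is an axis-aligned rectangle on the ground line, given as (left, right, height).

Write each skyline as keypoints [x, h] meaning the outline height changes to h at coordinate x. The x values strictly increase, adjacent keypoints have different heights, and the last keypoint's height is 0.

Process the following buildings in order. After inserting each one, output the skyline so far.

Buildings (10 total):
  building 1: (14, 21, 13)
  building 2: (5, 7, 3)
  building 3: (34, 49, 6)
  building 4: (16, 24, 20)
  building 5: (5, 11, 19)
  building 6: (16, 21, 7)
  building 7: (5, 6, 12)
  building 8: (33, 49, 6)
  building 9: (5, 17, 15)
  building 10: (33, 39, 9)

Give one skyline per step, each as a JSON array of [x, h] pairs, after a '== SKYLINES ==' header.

== SKYLINES ==
[[14,13],[21,0]]
[[5,3],[7,0],[14,13],[21,0]]
[[5,3],[7,0],[14,13],[21,0],[34,6],[49,0]]
[[5,3],[7,0],[14,13],[16,20],[24,0],[34,6],[49,0]]
[[5,19],[11,0],[14,13],[16,20],[24,0],[34,6],[49,0]]
[[5,19],[11,0],[14,13],[16,20],[24,0],[34,6],[49,0]]
[[5,19],[11,0],[14,13],[16,20],[24,0],[34,6],[49,0]]
[[5,19],[11,0],[14,13],[16,20],[24,0],[33,6],[49,0]]
[[5,19],[11,15],[16,20],[24,0],[33,6],[49,0]]
[[5,19],[11,15],[16,20],[24,0],[33,9],[39,6],[49,0]]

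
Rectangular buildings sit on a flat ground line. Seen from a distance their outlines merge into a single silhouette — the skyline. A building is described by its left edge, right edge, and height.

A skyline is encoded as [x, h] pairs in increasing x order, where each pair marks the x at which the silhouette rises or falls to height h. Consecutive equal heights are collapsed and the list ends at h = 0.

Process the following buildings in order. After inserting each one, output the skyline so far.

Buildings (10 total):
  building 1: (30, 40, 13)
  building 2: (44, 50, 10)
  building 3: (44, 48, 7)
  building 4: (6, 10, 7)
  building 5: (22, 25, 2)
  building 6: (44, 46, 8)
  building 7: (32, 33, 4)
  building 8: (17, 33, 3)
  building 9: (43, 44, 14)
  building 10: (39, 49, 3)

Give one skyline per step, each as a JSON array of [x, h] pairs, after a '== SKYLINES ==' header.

== SKYLINES ==
[[30,13],[40,0]]
[[30,13],[40,0],[44,10],[50,0]]
[[30,13],[40,0],[44,10],[50,0]]
[[6,7],[10,0],[30,13],[40,0],[44,10],[50,0]]
[[6,7],[10,0],[22,2],[25,0],[30,13],[40,0],[44,10],[50,0]]
[[6,7],[10,0],[22,2],[25,0],[30,13],[40,0],[44,10],[50,0]]
[[6,7],[10,0],[22,2],[25,0],[30,13],[40,0],[44,10],[50,0]]
[[6,7],[10,0],[17,3],[30,13],[40,0],[44,10],[50,0]]
[[6,7],[10,0],[17,3],[30,13],[40,0],[43,14],[44,10],[50,0]]
[[6,7],[10,0],[17,3],[30,13],[40,3],[43,14],[44,10],[50,0]]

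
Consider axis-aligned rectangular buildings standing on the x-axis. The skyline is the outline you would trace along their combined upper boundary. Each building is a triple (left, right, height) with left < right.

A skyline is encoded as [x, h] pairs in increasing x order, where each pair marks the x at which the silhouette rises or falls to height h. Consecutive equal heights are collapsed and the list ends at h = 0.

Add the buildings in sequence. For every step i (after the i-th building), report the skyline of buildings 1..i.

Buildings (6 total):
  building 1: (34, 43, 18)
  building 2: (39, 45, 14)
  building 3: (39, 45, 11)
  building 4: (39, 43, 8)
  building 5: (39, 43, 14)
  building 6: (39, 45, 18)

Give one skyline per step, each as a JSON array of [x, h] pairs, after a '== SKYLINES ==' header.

== SKYLINES ==
[[34,18],[43,0]]
[[34,18],[43,14],[45,0]]
[[34,18],[43,14],[45,0]]
[[34,18],[43,14],[45,0]]
[[34,18],[43,14],[45,0]]
[[34,18],[45,0]]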